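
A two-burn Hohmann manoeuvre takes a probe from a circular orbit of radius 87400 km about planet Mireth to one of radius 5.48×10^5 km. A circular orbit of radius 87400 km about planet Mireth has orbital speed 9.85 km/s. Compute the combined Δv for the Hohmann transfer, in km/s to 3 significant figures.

Δv = 4.96 km/s

From the circular-orbit relation v² = μ/r at r = 87400 km: μ = v²r = (9.85)² × 87400 = 8.47977×10^6 km³/s².
Transfer-ellipse semi-major axis a_t = (r₁ + r₂)/2 = (87400 + 5.480×10^5)/2 = 3.177×10^5 km.
Circular speed at r₁: v₁ = √(μ/r₁) = √(8.47977×10^6/87400) = 9.8500 km/s.
On the transfer ellipse at r₁, vis-viva gives v_p = √[μ(2/r₁ − 1/a_t)] = 12.937 km/s.
First burn Δv₁ = |v_p − v₁| = 3.087 km/s.
At r₂, v₂ = √(μ/r₂) = 3.93370 km/s.
Transfer-orbit speed at r₂: v_a = √[μ(2/r₂ − 1/a_t)] = 2.06324 km/s.
Second burn Δv₂ = |v₂ − v_a| = 1.870 km/s.
Total Δv = Δv₁ + Δv₂ = 4.957 km/s.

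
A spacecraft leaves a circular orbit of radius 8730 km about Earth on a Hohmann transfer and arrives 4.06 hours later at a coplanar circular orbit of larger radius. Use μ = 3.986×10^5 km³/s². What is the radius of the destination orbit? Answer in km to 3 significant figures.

r₂ = 32300 km

Transfer time t = 4.06 hours = 14616 s, and t = π√(a_t³/μ).
So a_t = (μ t²/π²)^(1/3) = (3.986×10^5 × (14616)² / π²)^(1/3) = 20510 km.
Since a_t = (r₁ + r₂)/2, r₂ = 2a_t − r₁ = 2×20510 − 8730 = 32290 km.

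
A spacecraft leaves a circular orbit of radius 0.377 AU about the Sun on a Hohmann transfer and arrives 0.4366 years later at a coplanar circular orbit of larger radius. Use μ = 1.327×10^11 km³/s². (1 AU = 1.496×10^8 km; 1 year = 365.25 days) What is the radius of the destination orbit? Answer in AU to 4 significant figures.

r₂ = 1.450 AU

In km: r₁ = 0.377 × 1.496×10^8 = 5.63992×10^7 km.
Transfer time t = 0.4366 years × 365.25 × 86400 s = 1.377804816×10^7 s, and t = π√(a_t³/μ).
So a_t = (μ t²/π²)^(1/3) = (1.327×10^11 × (1.377804816×10^7)² / π²)^(1/3) = 1.3666×10^8 km.
Since a_t = (r₁ + r₂)/2, r₂ = 2a_t − r₁ = 2×1.3666×10^8 − 5.63992×10^7 = 2.169208×10^8 km.
In AU: r₂ = 2.169208×10^8 / 1.496×10^8 = 1.450 AU.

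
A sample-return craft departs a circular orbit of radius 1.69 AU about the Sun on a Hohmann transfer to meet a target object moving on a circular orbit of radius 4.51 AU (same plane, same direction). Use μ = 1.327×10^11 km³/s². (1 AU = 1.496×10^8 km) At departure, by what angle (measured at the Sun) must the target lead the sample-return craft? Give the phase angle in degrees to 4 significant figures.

φ = 77.42°

In km: r₁ = 1.69 × 1.496×10^8 = 2.52824×10^8 km; r₂ = 4.51 × 1.496×10^8 = 6.74696×10^8 km.
The Hohmann ellipse has a_t = (r₁ + r₂)/2 = 4.6376×10^8 km.
The half-period of the transfer ellipse is t = π√(a_t³/μ) = 8.6130×10^7 s.
Target angular speed ω₂ = √(μ/r₂³) = 2.0786×10^-8 rad/s.
Angle swept by the target during transfer: ω₂·t = 1.7903 rad = 102.58°.
The sample-return craft traverses 180° on the transfer ellipse, so the target must lead by 180° − 102.58° = 77.42°.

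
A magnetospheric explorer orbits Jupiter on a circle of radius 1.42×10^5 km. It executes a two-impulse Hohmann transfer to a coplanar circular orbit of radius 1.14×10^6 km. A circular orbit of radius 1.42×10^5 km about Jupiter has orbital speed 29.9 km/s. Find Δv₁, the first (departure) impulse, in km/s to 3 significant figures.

Δv₁ = 9.97 km/s

From the circular-orbit relation v² = μ/r at r = 1.42×10^5 km: μ = v²r = (29.9)² × 1.42×10^5 = 1.26949×10^8 km³/s².
Semi-major axis of the transfer orbit: a_t = (1.420×10^5 + 1.140×10^6)/2 = 6.410×10^5 km.
On the circular orbit at r = 1.420×10^5 km, v_c = √(μ/r) = 29.900 km/s.
Transfer-orbit speed at the same r (vis-viva, a = a_t): v_t = √[μ(2/r − 1/a_t)] = 39.874 km/s.
Δv₁ = |v_t − v_c| = |39.874 − 29.900| = 9.974 km/s.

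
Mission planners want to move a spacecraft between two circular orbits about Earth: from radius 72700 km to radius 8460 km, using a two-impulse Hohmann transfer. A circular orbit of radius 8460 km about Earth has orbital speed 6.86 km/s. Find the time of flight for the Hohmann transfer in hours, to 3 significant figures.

From the circular-orbit relation v² = μ/r at r = 8460 km: μ = v²r = (6.86)² × 8460 = 3.98124×10^5 km³/s².
Transfer-ellipse semi-major axis a_t = (r₁ + r₂)/2 = (72700 + 8460)/2 = 40580 km.
Half the transfer-orbit period gives t = π√(a_t³/μ) = 40700 s.
Converting: 40700 s ÷ 3600 s/hour = 11.3 hours.

t = 11.3 hours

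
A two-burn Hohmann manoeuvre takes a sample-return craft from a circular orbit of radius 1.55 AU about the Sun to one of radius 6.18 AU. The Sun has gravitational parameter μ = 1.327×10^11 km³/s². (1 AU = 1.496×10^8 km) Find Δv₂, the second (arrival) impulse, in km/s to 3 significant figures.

Δv₂ = 4.39 km/s

In km: r₁ = 1.55 × 1.496×10^8 = 2.3188×10^8 km; r₂ = 6.18 × 1.496×10^8 = 9.24528×10^8 km.
The Hohmann ellipse has a_t = (r₁ + r₂)/2 = 5.78204×10^8 km.
Circular speed at r = 9.24528×10^8 km: v_c = √(μ/r) = 11.981 km/s.
Vis-viva on the transfer ellipse at r = 9.24528×10^8 km gives v_t = √[μ(2/r − 1/a_t)] = 7.5869 km/s.
Δv₂ = |v_t − v_c| = |7.5869 − 11.981| = 4.394 km/s.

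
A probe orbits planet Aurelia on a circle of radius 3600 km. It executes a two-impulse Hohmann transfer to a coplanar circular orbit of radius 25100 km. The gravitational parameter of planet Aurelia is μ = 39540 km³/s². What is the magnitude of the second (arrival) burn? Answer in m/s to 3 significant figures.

Transfer-ellipse semi-major axis a_t = (r₁ + r₂)/2 = (3600 + 25100)/2 = 14350 km.
Circular speed at r = 25100 km: v_c = √(μ/r) = 1.25511 km/s.
Transfer-orbit speed at the same r (vis-viva, a = a_t): v_t = √[μ(2/r − 1/a_t)] = 0.628647 km/s.
Δv₂ = |v_t − v_c| = |0.628647 − 1.25511| = 0.6265 km/s.

Δv₂ = 626 m/s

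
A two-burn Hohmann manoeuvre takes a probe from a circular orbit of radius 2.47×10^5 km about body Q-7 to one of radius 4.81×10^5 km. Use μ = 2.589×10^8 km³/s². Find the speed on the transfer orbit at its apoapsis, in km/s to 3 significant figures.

v = 19.1 km/s

Semi-major axis of the transfer orbit: a_t = (2.470×10^5 + 4.810×10^5)/2 = 3.640×10^5 km.
At apoapsis, r = 4.810×10^5 km.
Applying v² = μ(2/r − 1/a_t): v = 19.11 km/s.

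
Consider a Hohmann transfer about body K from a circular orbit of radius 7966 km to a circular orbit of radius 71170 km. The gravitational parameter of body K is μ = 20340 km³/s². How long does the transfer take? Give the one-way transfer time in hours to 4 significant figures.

t = 48.16 hours

Transfer-ellipse semi-major axis a_t = (r₁ + r₂)/2 = (7966 + 71170)/2 = 39568 km.
Half the transfer-orbit period gives t = π√(a_t³/μ) = 1.7338×10^5 s.
Converting: 1.7338×10^5 s ÷ 3600 s/hour = 48.16 hours.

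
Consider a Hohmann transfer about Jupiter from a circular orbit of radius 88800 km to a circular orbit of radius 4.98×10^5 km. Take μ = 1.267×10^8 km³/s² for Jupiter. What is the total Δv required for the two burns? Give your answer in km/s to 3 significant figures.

The Hohmann ellipse has a_t = (r₁ + r₂)/2 = 2.934×10^5 km.
Circular speed at r₁: v₁ = √(μ/r₁) = √(1.267×10^8/88800) = 37.773 km/s.
On the transfer ellipse at r₁, vis-viva equation gives v_p = √[μ(2/r₁ − 1/a_t)] = 49.211 km/s.
First burn Δv₁ = |v_p − v₁| = 11.438 km/s.
Circular speed at r₂: v₂ = √(μ/r₂) = 15.9505 km/s.
Transfer-orbit speed at r₂: v_a = √[μ(2/r₂ − 1/a_t)] = 8.77506 km/s.
Second burn Δv₂ = |v₂ − v_a| = 7.1754 km/s.
Total Δv = Δv₁ + Δv₂ = 18.61 km/s.

Δv = 18.6 km/s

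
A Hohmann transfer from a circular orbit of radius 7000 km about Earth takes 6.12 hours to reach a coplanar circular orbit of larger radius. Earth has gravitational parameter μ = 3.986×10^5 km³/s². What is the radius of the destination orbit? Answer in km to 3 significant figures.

r₂ = 46900 km

Transfer time t = 6.12 hours = 22032 s, and t = π√(a_t³/μ).
So a_t = (μ t²/π²)^(1/3) = (3.986×10^5 × (22032)² / π²)^(1/3) = 26964 km.
Since a_t = (r₁ + r₂)/2, r₂ = 2a_t − r₁ = 2×26964 − 7000 = 46928 km.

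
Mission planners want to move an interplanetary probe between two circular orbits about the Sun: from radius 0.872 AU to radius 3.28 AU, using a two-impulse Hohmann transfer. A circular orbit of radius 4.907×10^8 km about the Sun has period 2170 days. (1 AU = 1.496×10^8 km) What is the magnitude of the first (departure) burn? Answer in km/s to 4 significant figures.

Δv₁ = 8.196 km/s

From Kepler's third law T² = 4π²r³/μ at r = 4.907×10^8 km, T = 2170 days = 2170 × 86400 s = 1.87488×10^8 s: μ = 4π²r³/T² = 1.32697×10^11 km³/s².
In km: r₁ = 0.872 × 1.496×10^8 = 1.304512×10^8 km; r₂ = 3.28 × 1.496×10^8 = 4.90688×10^8 km.
Transfer-ellipse semi-major axis a_t = (r₁ + r₂)/2 = (1.304512×10^8 + 4.90688×10^8)/2 = 3.105696×10^8 km.
On the circular orbit at r = 1.304512×10^8 km, v_c = √(μ/r) = 31.8938 km/s.
Transfer-orbit speed at the same r (vis-viva, a = a_t): v_t = √[μ(2/r − 1/a_t)] = 40.0894 km/s.
Δv₁ = |v_t − v_c| = |40.0894 − 31.8938| = 8.196 km/s.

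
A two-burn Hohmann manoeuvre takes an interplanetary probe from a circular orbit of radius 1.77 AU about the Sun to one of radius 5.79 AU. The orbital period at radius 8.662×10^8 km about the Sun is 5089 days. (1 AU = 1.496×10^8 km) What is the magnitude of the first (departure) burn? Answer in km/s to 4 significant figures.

Δv₁ = 5.320 km/s

From Kepler's third law T² = 4π²r³/μ at r = 8.662×10^8 km, T = 5089 days = 5089 × 86400 s = 4.396896×10^8 s: μ = 4π²r³/T² = 1.32716×10^11 km³/s².
In km: r₁ = 1.77 × 1.496×10^8 = 2.64792×10^8 km; r₂ = 5.79 × 1.496×10^8 = 8.66184×10^8 km.
Semi-major axis of the transfer orbit: a_t = (2.64792×10^8 + 8.66184×10^8)/2 = 5.65488×10^8 km.
Circular speed at r = 2.64792×10^8 km: v_c = √(μ/r) = 22.39 km/s.
Vis-viva on the transfer ellipse at r = 2.64792×10^8 km gives v_t = √[μ(2/r − 1/a_t)] = 27.71 km/s.
Δv₁ = |v_t − v_c| = |27.71 − 22.39| = 5.320 km/s.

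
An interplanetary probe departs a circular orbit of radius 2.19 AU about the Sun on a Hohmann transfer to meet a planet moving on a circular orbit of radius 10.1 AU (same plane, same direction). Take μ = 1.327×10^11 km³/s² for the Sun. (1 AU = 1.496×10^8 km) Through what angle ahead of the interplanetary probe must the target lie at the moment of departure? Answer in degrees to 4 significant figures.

φ = 94.58°

In km: r₁ = 2.19 × 1.496×10^8 = 3.27624×10^8 km; r₂ = 10.1 × 1.496×10^8 = 1.51096×10^9 km.
The Hohmann ellipse has a_t = (r₁ + r₂)/2 = 9.19292×10^8 km.
Transfer time t = π√(a_t³/μ) = 2.4038×10^8 s.
The target's mean motion on its circular orbit is ω₂ = √(μ/r₂³) = 6.2023×10^-9 rad/s.
Angle swept by the target during transfer: ω₂·t = 1.4909 rad = 85.42°.
The interplanetary probe traverses 180° on the transfer ellipse, so the target must lead by 180° − 85.42° = 94.58°.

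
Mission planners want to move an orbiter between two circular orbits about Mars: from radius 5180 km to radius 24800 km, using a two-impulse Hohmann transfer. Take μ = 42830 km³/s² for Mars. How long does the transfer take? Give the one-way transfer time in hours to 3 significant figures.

t = 7.74 hours

Semi-major axis of the transfer orbit: a_t = (5180 + 24800)/2 = 14990 km.
Half the transfer-orbit period gives t = π√(a_t³/μ) = 27860 s.
Converting: 27860 s ÷ 3600 s/hour = 7.74 hours.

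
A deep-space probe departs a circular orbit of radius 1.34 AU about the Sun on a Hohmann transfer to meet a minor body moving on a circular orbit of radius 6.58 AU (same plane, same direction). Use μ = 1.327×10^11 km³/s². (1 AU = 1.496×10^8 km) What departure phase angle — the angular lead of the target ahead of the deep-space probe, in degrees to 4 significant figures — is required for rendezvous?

φ = 95.96°

In km: r₁ = 1.34 × 1.496×10^8 = 2.00464×10^8 km; r₂ = 6.58 × 1.496×10^8 = 9.84368×10^8 km.
The Hohmann ellipse has a_t = (r₁ + r₂)/2 = 5.92416×10^8 km.
Transfer time t = π√(a_t³/μ) = 1.2435×10^8 s.
Target angular speed ω₂ = √(μ/r₂³) = 1.1795×10^-8 rad/s.
Angle swept by the target during transfer: ω₂·t = 1.4667 rad = 84.04°.
Arrival is 180° from departure on the ellipse, so φ = 180° − 84.04° = 95.96°.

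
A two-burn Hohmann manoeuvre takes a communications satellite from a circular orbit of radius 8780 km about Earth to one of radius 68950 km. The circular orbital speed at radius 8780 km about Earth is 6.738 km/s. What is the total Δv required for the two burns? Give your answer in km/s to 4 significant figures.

Δv = 3.498 km/s

From the circular-orbit relation v² = μ/r at r = 8780 km: μ = v²r = (6.738)² × 8780 = 3.98618×10^5 km³/s².
The Hohmann ellipse has a_t = (r₁ + r₂)/2 = 38865 km.
At r₁ the circular-orbit speed is v₁ = √(μ/r₁) = 6.7380 km/s.
Transfer-orbit speed at r₁ (vis-viva): v_p = √[μ(2/r₁ − 1/a_t)] = 8.9747 km/s.
First burn Δv₁ = |v_p − v₁| = 2.2367 km/s.
Circular speed at r₂: v₂ = √(μ/r₂) = 2.4044 km/s.
Transfer-orbit speed at r₂: v_a = √[μ(2/r₂ − 1/a_t)] = 1.1428 km/s.
Second burn Δv₂ = |v₂ − v_a| = 1.2616 km/s.
Total Δv = Δv₁ + Δv₂ = 3.498 km/s.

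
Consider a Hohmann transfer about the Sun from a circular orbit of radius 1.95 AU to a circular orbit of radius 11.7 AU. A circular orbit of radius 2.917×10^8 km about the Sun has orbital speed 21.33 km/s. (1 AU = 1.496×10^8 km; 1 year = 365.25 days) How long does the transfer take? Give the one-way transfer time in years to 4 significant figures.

t = 8.915 years

From the circular-orbit relation v² = μ/r at r = 2.917×10^8 km: μ = v²r = (21.33)² × 2.917×10^8 = 1.32714×10^11 km³/s².
In km: r₁ = 1.95 × 1.496×10^8 = 2.9172×10^8 km; r₂ = 11.7 × 1.496×10^8 = 1.75032×10^9 km.
Semi-major axis of the transfer orbit: a_t = (2.9172×10^8 + 1.75032×10^9)/2 = 1.02102×10^9 km.
By Kepler's third law the transfer-orbit period is T = 2π√(a_t³/μ), so t = T/2 = 2.8135×10^8 s.
Converting: 2.8135×10^8 s ÷ 3.15576×10^7 s/year (365.25 × 86400) = 8.915 years.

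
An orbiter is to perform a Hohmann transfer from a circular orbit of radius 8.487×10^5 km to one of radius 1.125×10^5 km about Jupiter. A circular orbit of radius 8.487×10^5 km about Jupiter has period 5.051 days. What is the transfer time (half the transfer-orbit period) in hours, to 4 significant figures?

t = 25.83 hours

From Kepler's third law T² = 4π²r³/μ at r = 8.487×10^5 km, T = 5.051 days = 5.051 × 86400 s = 4.364064×10^5 s: μ = 4π²r³/T² = 1.26719×10^8 km³/s².
Semi-major axis of the transfer orbit: a_t = (8.487×10^5 + 1.125×10^5)/2 = 4.806×10^5 km.
Transfer time t = π√(a_t³/μ) = π√((4.806×10^5)³ / 1.26719×10^8) = 92980 s.
Converting: 92980 s ÷ 3600 s/hour = 25.83 hours.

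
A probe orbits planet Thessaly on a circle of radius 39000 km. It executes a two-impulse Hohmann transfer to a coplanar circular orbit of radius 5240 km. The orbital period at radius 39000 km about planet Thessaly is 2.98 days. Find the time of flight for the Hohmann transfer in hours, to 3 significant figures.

t = 15.3 hours

From Kepler's third law T² = 4π²r³/μ at r = 39000 km, T = 2.98 days = 2.98 × 86400 s = 2.57472×10^5 s: μ = 4π²r³/T² = 35325.9 km³/s².
Semi-major axis of the transfer orbit: a_t = (39000 + 5240)/2 = 22120 km.
By Kepler's third law the transfer-orbit period is T = 2π√(a_t³/μ), so t = T/2 = 54990 s.
Converting: 54990 s ÷ 3600 s/hour = 15.3 hours.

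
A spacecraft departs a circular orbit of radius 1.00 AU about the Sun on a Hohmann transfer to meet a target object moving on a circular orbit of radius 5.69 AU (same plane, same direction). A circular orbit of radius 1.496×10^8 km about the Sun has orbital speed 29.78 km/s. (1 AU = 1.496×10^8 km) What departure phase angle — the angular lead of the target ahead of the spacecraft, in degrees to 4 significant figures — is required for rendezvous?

From the circular-orbit relation v² = μ/r at r = 1.496×10^8 km: μ = v²r = (29.78)² × 1.496×10^8 = 1.32673×10^11 km³/s².
In km: r₁ = 1.00 × 1.496×10^8 = 1.496×10^8 km; r₂ = 5.69 × 1.496×10^8 = 8.51224×10^8 km.
The Hohmann ellipse has a_t = (r₁ + r₂)/2 = 5.00412×10^8 km.
The half-period of the transfer ellipse is t = π√(a_t³/μ) = 9.655×10^7 s.
Target angular speed ω₂ = √(μ/r₂³) = 1.467×10^-8 rad/s.
Angle swept by the target during transfer: ω₂·t = 1.416 rad = 81.13°.
The spacecraft traverses 180° on the transfer ellipse, so the target must lead by 180° − 81.13° = 98.87°.

φ = 98.87°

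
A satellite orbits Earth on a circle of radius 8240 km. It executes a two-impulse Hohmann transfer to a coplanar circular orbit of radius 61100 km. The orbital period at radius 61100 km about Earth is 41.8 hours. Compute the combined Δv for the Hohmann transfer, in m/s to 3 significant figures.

Δv = 3580 m/s

From Kepler's third law T² = 4π²r³/μ at r = 61100 km, T = 41.8 hours = 41.8 × 3600 s = 1.5048×10^5 s: μ = 4π²r³/T² = 3.97673×10^5 km³/s².
Semi-major axis of the transfer orbit: a_t = (8240 + 61100)/2 = 34670 km.
At r₁ the circular-orbit speed is v₁ = √(μ/r₁) = 6.947032 km/s.
Transfer-orbit speed at r₁ (vis-viva equation): v_p = √[μ(2/r₁ − 1/a_t)] = 9.222379 km/s.
First burn Δv₁ = |v_p − v₁| = 2.2753 km/s.
At r₂, v₂ = √(μ/r₂) = 2.551187 km/s.
Transfer-orbit speed at r₂: v_a = √[μ(2/r₂ − 1/a_t)] = 1.243738 km/s.
Second burn Δv₂ = |v₂ − v_a| = 1.3074 km/s.
Δv = Δv₁ + Δv₂ = 2.2753 + 1.3074 = 3.583 km/s.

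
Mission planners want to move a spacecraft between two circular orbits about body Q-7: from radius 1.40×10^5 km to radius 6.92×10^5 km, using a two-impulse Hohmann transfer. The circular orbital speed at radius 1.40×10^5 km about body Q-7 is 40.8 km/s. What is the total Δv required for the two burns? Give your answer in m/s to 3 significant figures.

From the circular-orbit relation v² = μ/r at r = 1.40×10^5 km: μ = v²r = (40.8)² × 1.40×10^5 = 2.33050×10^8 km³/s².
Transfer-ellipse semi-major axis a_t = (r₁ + r₂)/2 = (1.400×10^5 + 6.920×10^5)/2 = 4.160×10^5 km.
Circular speed at r₁: v₁ = √(μ/r₁) = √(2.33050×10^8/1.400×10^5) = 40.800 km/s.
Transfer-orbit speed at r₁ (vis-viva): v_p = √[μ(2/r₁ − 1/a_t)] = 52.622 km/s.
First burn Δv₁ = |v_p − v₁| = 11.822 km/s.
Circular speed at r₂: v₂ = √(μ/r₂) = 18.35148 km/s.
Transfer-orbit speed at r₂: v_a = √[μ(2/r₂ − 1/a_t)] = 10.64605 km/s.
Second burn Δv₂ = |v₂ − v_a| = 7.7054 km/s.
Δv = Δv₁ + Δv₂ = 11.822 + 7.7054 = 19.53 km/s.

Δv = 19500 m/s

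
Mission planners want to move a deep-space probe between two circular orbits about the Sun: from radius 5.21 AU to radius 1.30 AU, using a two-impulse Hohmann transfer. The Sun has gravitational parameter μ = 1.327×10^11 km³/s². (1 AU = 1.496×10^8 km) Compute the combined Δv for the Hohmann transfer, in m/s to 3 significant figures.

In km: r₁ = 5.21 × 1.496×10^8 = 7.79416×10^8 km; r₂ = 1.30 × 1.496×10^8 = 1.9448×10^8 km.
Semi-major axis of the transfer orbit: a_t = (7.79416×10^8 + 1.9448×10^8)/2 = 4.86948×10^8 km.
At r₁ the circular-orbit speed is v₁ = √(μ/r₁) = 13.048 km/s.
On the transfer ellipse at r₁, vis-viva equation gives v_a = √[μ(2/r₁ − 1/a_t)] = 8.2461 km/s.
First burn Δv₁ = |v_a − v₁| = 4.802 km/s.
At r₂, v₂ = √(μ/r₂) = 26.1215 km/s.
Transfer-orbit speed at r₂: v_p = √[μ(2/r₂ − 1/a_t)] = 33.0477 km/s.
Second burn Δv₂ = |v₂ − v_p| = 6.926 km/s.
Δv = Δv₁ + Δv₂ = 4.802 + 6.926 = 11.73 km/s.

Δv = 11700 m/s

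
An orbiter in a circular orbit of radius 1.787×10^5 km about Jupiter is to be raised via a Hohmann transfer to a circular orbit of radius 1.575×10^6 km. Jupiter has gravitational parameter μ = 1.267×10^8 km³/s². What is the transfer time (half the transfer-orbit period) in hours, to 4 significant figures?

The Hohmann ellipse has a_t = (r₁ + r₂)/2 = 8.7685×10^5 km.
By Kepler's third law the transfer-orbit period is T = 2π√(a_t³/μ), so t = T/2 = 2.2917×10^5 s.
Converting: 2.2917×10^5 s ÷ 3600 s/hour = 63.66 hours.

t = 63.66 hours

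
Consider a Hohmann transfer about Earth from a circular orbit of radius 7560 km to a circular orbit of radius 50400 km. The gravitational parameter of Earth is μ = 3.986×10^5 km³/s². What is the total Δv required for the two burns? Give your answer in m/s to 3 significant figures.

Δv = 3690 m/s

The Hohmann ellipse has a_t = (r₁ + r₂)/2 = 28980 km.
At r₁ the circular-orbit speed is v₁ = √(μ/r₁) = 7.26119 km/s.
Transfer-orbit speed at r₁ (vis-viva): v_p = √[μ(2/r₁ − 1/a_t)] = 9.57577 km/s.
First burn Δv₁ = |v_p − v₁| = 2.31458 km/s.
Circular speed at r₂: v₂ = √(μ/r₂) = 2.81225 km/s.
Transfer-orbit speed at r₂: v_a = √[μ(2/r₂ − 1/a_t)] = 1.43637 km/s.
Second burn Δv₂ = |v₂ − v_a| = 1.37588 km/s.
Total Δv = Δv₁ + Δv₂ = 3.690 km/s.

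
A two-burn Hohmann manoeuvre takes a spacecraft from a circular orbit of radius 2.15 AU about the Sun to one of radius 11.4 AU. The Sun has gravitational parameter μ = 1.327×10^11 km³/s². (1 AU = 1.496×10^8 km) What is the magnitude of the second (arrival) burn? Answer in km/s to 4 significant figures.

In km: r₁ = 2.15 × 1.496×10^8 = 3.2164×10^8 km; r₂ = 11.4 × 1.496×10^8 = 1.70544×10^9 km.
The Hohmann ellipse has a_t = (r₁ + r₂)/2 = 1.01354×10^9 km.
Circular speed at r = 1.70544×10^9 km: v_c = √(μ/r) = 8.821 km/s.
Transfer-orbit speed at the same r (vis-viva, a = a_t): v_t = √[μ(2/r − 1/a_t)] = 4.969 km/s.
Δv₂ = |v_t − v_c| = |4.969 − 8.821| = 3.852 km/s.

Δv₂ = 3.852 km/s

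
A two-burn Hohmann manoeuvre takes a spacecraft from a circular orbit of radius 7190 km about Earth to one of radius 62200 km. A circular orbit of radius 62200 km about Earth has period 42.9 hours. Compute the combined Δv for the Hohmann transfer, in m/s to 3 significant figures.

From Kepler's third law T² = 4π²r³/μ at r = 62200 km, T = 42.9 hours = 42.9 × 3600 s = 1.5444×10^5 s: μ = 4π²r³/T² = 3.98301×10^5 km³/s².
Transfer-ellipse semi-major axis a_t = (r₁ + r₂)/2 = (7190 + 62200)/2 = 34695 km.
At r₁ the circular-orbit speed is v₁ = √(μ/r₁) = 7.4429 km/s.
On the transfer ellipse at r₁, vis-viva equation gives v_p = √[μ(2/r₁ − 1/a_t)] = 9.9656 km/s.
First burn Δv₁ = |v_p − v₁| = 2.5227 km/s.
Circular speed at r₂: v₂ = √(μ/r₂) = 2.530524 km/s.
Transfer-orbit speed at r₂: v_a = √[μ(2/r₂ − 1/a_t)] = 1.151971 km/s.
Second burn Δv₂ = |v₂ − v_a| = 1.3786 km/s.
Δv = Δv₁ + Δv₂ = 2.5227 + 1.3786 = 3.901 km/s.

Δv = 3900 m/s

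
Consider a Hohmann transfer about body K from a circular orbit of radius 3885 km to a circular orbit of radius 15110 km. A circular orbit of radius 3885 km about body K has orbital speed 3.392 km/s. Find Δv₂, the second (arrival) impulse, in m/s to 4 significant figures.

Δv₂ = 619.9 m/s

From the circular-orbit relation v² = μ/r at r = 3885 km: μ = v²r = (3.392)² × 3885 = 44699.5 km³/s².
Semi-major axis of the transfer orbit: a_t = (3885 + 15110)/2 = 9497.5 km.
Circular speed at r = 15110 km: v_c = √(μ/r) = 1.71996 km/s.
Transfer-orbit speed at the same r (vis-viva, a = a_t): v_t = √[μ(2/r − 1/a_t)] = 1.10004 km/s.
Δv₂ = |v_t − v_c| = |1.10004 − 1.71996| = 0.6199 km/s.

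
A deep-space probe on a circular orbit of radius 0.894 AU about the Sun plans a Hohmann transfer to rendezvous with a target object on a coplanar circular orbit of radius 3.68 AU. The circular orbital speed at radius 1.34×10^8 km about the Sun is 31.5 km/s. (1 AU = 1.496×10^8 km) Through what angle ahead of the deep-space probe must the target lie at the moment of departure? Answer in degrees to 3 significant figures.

φ = 91.8°

From the circular-orbit relation v² = μ/r at r = 1.34×10^8 km: μ = v²r = (31.5)² × 1.34×10^8 = 1.32962×10^11 km³/s².
In km: r₁ = 0.894 × 1.496×10^8 = 1.337424×10^8 km; r₂ = 3.68 × 1.496×10^8 = 5.50528×10^8 km.
Semi-major axis of the transfer orbit: a_t = (1.337424×10^8 + 5.50528×10^8)/2 = 3.421352×10^8 km.
The half-period of the transfer ellipse is t = π√(a_t³/μ) = 5.45235×10^7 s.
The target's mean motion on its circular orbit is ω₂ = √(μ/r₂³) = 2.82289×10^-8 rad/s.
Angle swept by the target during transfer: ω₂·t = 1.53914 rad = 88.19°.
The deep-space probe traverses 180° on the transfer ellipse, so the target must lead by 180° − 88.19° = 91.8°.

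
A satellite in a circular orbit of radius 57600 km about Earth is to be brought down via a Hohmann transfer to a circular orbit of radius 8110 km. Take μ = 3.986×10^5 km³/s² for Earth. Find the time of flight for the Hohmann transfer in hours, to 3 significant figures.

Transfer-ellipse semi-major axis a_t = (r₁ + r₂)/2 = (57600 + 8110)/2 = 32855 km.
Half the transfer-orbit period gives t = π√(a_t³/μ) = 29630 s.
Converting: 29630 s ÷ 3600 s/hour = 8.23 hours.

t = 8.23 hours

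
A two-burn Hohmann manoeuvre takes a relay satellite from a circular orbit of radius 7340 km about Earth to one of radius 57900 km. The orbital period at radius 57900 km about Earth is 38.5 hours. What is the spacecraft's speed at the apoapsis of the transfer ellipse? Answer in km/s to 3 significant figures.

From Kepler's third law T² = 4π²r³/μ at r = 57900 km, T = 38.5 hours = 38.5 × 3600 s = 1.386×10^5 s: μ = 4π²r³/T² = 3.98905×10^5 km³/s².
Semi-major axis of the transfer orbit: a_t = (7340 + 57900)/2 = 32620 km.
The apoapsis of the transfer ellipse is at r = 57900 km.
Applying v² = μ(2/r − 1/a_t): v = 1.245 km/s.

v = 1.25 km/s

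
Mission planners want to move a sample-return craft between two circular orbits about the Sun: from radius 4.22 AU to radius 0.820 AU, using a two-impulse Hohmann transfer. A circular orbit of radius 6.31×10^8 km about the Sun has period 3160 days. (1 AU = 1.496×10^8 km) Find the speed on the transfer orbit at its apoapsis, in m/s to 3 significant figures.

From Kepler's third law T² = 4π²r³/μ at r = 6.31×10^8 km, T = 3160 days = 3160 × 86400 s = 2.73024×10^8 s: μ = 4π²r³/T² = 1.33060×10^11 km³/s².
In km: r₁ = 4.22 × 1.496×10^8 = 6.31312×10^8 km; r₂ = 0.820 × 1.496×10^8 = 1.22672×10^8 km.
Semi-major axis of the transfer orbit: a_t = (6.31312×10^8 + 1.22672×10^8)/2 = 3.76992×10^8 km.
At apoapsis, r = 6.31312×10^8 km.
From the vis-viva equation, v = √[μ(2/r − 1/a_t)] = 8.281 km/s.

v = 8280 m/s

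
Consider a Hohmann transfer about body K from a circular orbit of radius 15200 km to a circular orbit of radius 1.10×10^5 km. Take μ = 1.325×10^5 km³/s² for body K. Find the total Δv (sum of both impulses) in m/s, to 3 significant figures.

Semi-major axis of the transfer orbit: a_t = (15200 + 1.100×10^5)/2 = 62600 km.
At r₁ the circular-orbit speed is v₁ = √(μ/r₁) = 2.9525 km/s.
On the transfer ellipse at r₁, v² = μ(2/r − 1/a) gives v_p = √[μ(2/r₁ − 1/a_t)] = 3.9138 km/s.
First burn Δv₁ = |v_p − v₁| = 0.9613 km/s.
Circular speed at r₂: v₂ = √(μ/r₂) = 1.0975 km/s.
Transfer-orbit speed at r₂: v_a = √[μ(2/r₂ − 1/a_t)] = 0.54081 km/s.
Second burn Δv₂ = |v₂ − v_a| = 0.5567 km/s.
Total Δv = Δv₁ + Δv₂ = 1.518 km/s.

Δv = 1520 m/s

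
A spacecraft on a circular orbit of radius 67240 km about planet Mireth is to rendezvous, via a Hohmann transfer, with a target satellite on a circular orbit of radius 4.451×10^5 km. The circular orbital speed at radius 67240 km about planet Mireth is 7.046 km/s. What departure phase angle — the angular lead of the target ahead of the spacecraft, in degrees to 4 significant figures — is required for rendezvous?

From the circular-orbit relation v² = μ/r at r = 67240 km: μ = v²r = (7.046)² × 67240 = 3.33820×10^6 km³/s².
Semi-major axis of the transfer orbit: a_t = (67240 + 4.451×10^5)/2 = 2.5617×10^5 km.
The half-period of the transfer ellipse is t = π√(a_t³/μ) = 2.2294×10^5 s.
Target angular speed ω₂ = √(μ/r₂³) = 6.1528×10^-6 rad/s.
Angle swept by the target during transfer: ω₂·t = 1.3717 rad = 78.59°.
The spacecraft traverses 180° on the transfer ellipse, so the target must lead by 180° − 78.59° = 101.4°.

φ = 101.4°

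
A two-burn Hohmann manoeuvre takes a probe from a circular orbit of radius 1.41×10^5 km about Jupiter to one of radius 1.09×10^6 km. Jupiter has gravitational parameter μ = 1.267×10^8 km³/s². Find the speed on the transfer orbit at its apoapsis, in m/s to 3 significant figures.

v = 5160 m/s

The Hohmann ellipse has a_t = (r₁ + r₂)/2 = 6.155×10^5 km.
The apoapsis of the transfer ellipse is at r = 1.090×10^6 km.
From the vis-viva equation, v = √[μ(2/r − 1/a_t)] = 5.160 km/s.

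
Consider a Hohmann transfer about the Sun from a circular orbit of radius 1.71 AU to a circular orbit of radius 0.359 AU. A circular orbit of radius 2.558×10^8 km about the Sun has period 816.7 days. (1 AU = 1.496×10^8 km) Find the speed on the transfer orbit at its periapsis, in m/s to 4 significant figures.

From Kepler's third law T² = 4π²r³/μ at r = 2.558×10^8 km, T = 816.7 days = 816.7 × 86400 s = 7.056288×10^7 s: μ = 4π²r³/T² = 1.32712×10^11 km³/s².
In km: r₁ = 1.71 × 1.496×10^8 = 2.55816×10^8 km; r₂ = 0.359 × 1.496×10^8 = 5.37064×10^7 km.
The Hohmann ellipse has a_t = (r₁ + r₂)/2 = 1.547612×10^8 km.
The periapsis of the transfer ellipse is at r = 5.37064×10^7 km.
Applying v² = μ(2/r − 1/a_t): v = 63.91 km/s.

v = 63910 m/s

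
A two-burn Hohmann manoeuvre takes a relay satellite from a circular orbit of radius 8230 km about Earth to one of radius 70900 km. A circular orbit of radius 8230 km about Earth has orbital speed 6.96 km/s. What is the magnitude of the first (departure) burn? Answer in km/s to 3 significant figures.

Δv₁ = 2.36 km/s

From the circular-orbit relation v² = μ/r at r = 8230 km: μ = v²r = (6.96)² × 8230 = 3.98674×10^5 km³/s².
Semi-major axis of the transfer orbit: a_t = (8230 + 70900)/2 = 39565 km.
On the circular orbit at r = 8230 km, v_c = √(μ/r) = 6.960 km/s.
Transfer-orbit speed at the same r (vis-viva, a = a_t): v_t = √[μ(2/r − 1/a_t)] = 9.317 km/s.
Δv₁ = |v_t − v_c| = |9.317 − 6.960| = 2.357 km/s.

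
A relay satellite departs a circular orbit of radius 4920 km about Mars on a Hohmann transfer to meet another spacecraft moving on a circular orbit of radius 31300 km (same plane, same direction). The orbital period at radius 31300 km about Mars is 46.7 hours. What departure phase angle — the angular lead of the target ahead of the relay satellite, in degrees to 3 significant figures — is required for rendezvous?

φ = 101°

From Kepler's third law T² = 4π²r³/μ at r = 31300 km, T = 46.7 hours = 46.7 × 3600 s = 1.6812×10^5 s: μ = 4π²r³/T² = 42830.6 km³/s².
Transfer-ellipse semi-major axis a_t = (r₁ + r₂)/2 = (4920 + 31300)/2 = 18110 km.
The half-period of the transfer ellipse is t = π√(a_t³/μ) = 36995.6 s.
The target's mean motion on its circular orbit is ω₂ = √(μ/r₂³) = 3.73732×10^-5 rad/s.
Angle swept by the target during transfer: ω₂·t = 1.3826 rad = 79.22°.
The relay satellite traverses 180° on the transfer ellipse, so the target must lead by 180° − 79.22° = 101°.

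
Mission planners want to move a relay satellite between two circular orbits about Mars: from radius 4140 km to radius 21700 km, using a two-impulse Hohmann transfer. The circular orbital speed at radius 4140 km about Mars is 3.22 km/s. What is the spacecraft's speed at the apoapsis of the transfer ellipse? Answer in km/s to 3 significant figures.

From the circular-orbit relation v² = μ/r at r = 4140 km: μ = v²r = (3.22)² × 4140 = 42925.2 km³/s².
Transfer-ellipse semi-major axis a_t = (r₁ + r₂)/2 = (4140 + 21700)/2 = 12920 km.
At apoapsis, r = 21700 km.
Vis-viva: v = √[μ(2/r − 1/a_t)] = √[42925.2 × (2/21700 − 1/12920)] = 0.7962 km/s.

v = 0.796 km/s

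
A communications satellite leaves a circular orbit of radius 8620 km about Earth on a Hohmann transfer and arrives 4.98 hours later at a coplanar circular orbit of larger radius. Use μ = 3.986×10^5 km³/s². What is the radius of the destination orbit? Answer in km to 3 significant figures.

r₂ = 38400 km

Transfer time t = 4.98 hours = 17928 s, and t = π√(a_t³/μ).
So a_t = (μ t²/π²)^(1/3) = (3.986×10^5 × (17928)² / π²)^(1/3) = 23502 km.
Since a_t = (r₁ + r₂)/2, r₂ = 2a_t − r₁ = 2×23502 − 8620 = 38384 km.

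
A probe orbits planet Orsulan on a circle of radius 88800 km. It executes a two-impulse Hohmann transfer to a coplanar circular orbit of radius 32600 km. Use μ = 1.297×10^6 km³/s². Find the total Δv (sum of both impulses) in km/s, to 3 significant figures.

Transfer-ellipse semi-major axis a_t = (r₁ + r₂)/2 = (88800 + 32600)/2 = 60700 km.
At r₁ the circular-orbit speed is v₁ = √(μ/r₁) = 3.822 km/s.
On the transfer ellipse at r₁, v² = μ(2/r − 1/a) gives v_a = √[μ(2/r₁ − 1/a_t)] = 2.801 km/s.
First burn Δv₁ = |v_a − v₁| = 1.021 km/s.
Circular speed at r₂: v₂ = √(μ/r₂) = 6.30756 km/s.
Transfer-orbit speed at r₂: v_p = √[μ(2/r₂ − 1/a_t)] = 7.62910 km/s.
Second burn Δv₂ = |v₂ − v_p| = 1.322 km/s.
Total Δv = Δv₁ + Δv₂ = 2.343 km/s.

Δv = 2.34 km/s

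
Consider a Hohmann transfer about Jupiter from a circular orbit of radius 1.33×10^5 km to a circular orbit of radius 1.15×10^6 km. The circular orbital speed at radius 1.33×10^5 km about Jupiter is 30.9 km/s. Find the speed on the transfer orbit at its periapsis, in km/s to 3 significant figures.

v = 41.4 km/s

From the circular-orbit relation v² = μ/r at r = 1.33×10^5 km: μ = v²r = (30.9)² × 1.33×10^5 = 1.26990×10^8 km³/s².
The Hohmann ellipse has a_t = (r₁ + r₂)/2 = 6.415×10^5 km.
The periapsis of the transfer ellipse is at r = 1.330×10^5 km.
From the vis-viva equation, v = √[μ(2/r − 1/a_t)] = 41.37 km/s.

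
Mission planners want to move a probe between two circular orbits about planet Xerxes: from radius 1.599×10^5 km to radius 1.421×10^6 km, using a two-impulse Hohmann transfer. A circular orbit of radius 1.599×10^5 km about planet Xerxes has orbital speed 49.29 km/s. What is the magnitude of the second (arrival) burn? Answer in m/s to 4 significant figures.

Δv₂ = 9098 m/s

From the circular-orbit relation v² = μ/r at r = 1.599×10^5 km: μ = v²r = (49.29)² × 1.599×10^5 = 3.88478×10^8 km³/s².
Semi-major axis of the transfer orbit: a_t = (1.599×10^5 + 1.421×10^6)/2 = 7.9045×10^5 km.
On the circular orbit at r = 1.421×10^6 km, v_c = √(μ/r) = 16.5343 km/s.
Vis-viva on the transfer ellipse at r = 1.421×10^6 km gives v_t = √[μ(2/r − 1/a_t)] = 7.43658 km/s.
Δv₂ = |v_t − v_c| = |7.43658 − 16.5343| = 9.098 km/s.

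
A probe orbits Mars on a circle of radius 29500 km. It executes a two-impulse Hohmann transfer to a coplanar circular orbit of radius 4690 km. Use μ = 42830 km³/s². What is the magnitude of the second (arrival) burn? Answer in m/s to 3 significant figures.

Δv₂ = 948 m/s

Transfer-ellipse semi-major axis a_t = (r₁ + r₂)/2 = (29500 + 4690)/2 = 17095 km.
Circular speed at r = 4690 km: v_c = √(μ/r) = 3.0220 km/s.
Vis-viva on the transfer ellipse at r = 4690 km gives v_t = √[μ(2/r − 1/a_t)] = 3.9698 km/s.
Δv₂ = |v_t − v_c| = |3.9698 − 3.0220| = 0.9478 km/s.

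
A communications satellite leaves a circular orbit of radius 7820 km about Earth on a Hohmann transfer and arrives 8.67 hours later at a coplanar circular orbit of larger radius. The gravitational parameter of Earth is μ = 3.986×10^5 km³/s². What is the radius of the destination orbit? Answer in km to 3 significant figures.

r₂ = 60200 km

Transfer time t = 8.67 hours = 31212 s, and t = π√(a_t³/μ).
So a_t = (μ t²/π²)^(1/3) = (3.986×10^5 × (31212)² / π²)^(1/3) = 34012 km.
Since a_t = (r₁ + r₂)/2, r₂ = 2a_t − r₁ = 2×34012 − 7820 = 60204 km.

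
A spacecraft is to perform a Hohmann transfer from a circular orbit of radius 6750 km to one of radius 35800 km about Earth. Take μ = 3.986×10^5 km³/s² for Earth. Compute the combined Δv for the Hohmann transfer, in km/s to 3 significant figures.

Semi-major axis of the transfer orbit: a_t = (6750 + 35800)/2 = 21275 km.
Circular speed at r₁: v₁ = √(μ/r₁) = √(3.986×10^5/6750) = 7.6845 km/s.
On the transfer ellipse at r₁, vis-viva gives v_p = √[μ(2/r₁ − 1/a_t)] = 9.9684 km/s.
First burn Δv₁ = |v_p − v₁| = 2.284 km/s.
Circular speed at r₂: v₂ = √(μ/r₂) = 3.337 km/s.
Transfer-orbit speed at r₂: v_a = √[μ(2/r₂ − 1/a_t)] = 1.880 km/s.
Second burn Δv₂ = |v₂ − v_a| = 1.457 km/s.
Total Δv = Δv₁ + Δv₂ = 3.741 km/s.

Δv = 3.74 km/s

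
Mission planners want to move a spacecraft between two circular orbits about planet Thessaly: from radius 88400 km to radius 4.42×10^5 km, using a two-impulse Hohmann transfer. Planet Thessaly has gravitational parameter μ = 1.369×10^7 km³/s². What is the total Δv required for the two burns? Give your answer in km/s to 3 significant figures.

Δv = 5.97 km/s

Semi-major axis of the transfer orbit: a_t = (88400 + 4.420×10^5)/2 = 2.652×10^5 km.
Circular speed at r₁: v₁ = √(μ/r₁) = √(1.369×10^7/88400) = 12.4444 km/s.
Transfer-orbit speed at r₁ (vis-viva): v_p = √[μ(2/r₁ − 1/a_t)] = 16.0657 km/s.
First burn Δv₁ = |v_p − v₁| = 3.621 km/s.
Circular speed at r₂: v₂ = √(μ/r₂) = 5.565 km/s.
Transfer-orbit speed at r₂: v_a = √[μ(2/r₂ − 1/a_t)] = 3.213 km/s.
Second burn Δv₂ = |v₂ − v_a| = 2.352 km/s.
Total Δv = Δv₁ + Δv₂ = 5.973 km/s.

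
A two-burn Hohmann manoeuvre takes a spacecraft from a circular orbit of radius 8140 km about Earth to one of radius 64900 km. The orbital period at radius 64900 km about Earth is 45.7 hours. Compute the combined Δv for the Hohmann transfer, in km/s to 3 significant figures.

Δv = 3.64 km/s

From Kepler's third law T² = 4π²r³/μ at r = 64900 km, T = 45.7 hours = 45.7 × 3600 s = 1.6452×10^5 s: μ = 4π²r³/T² = 3.98709×10^5 km³/s².
The Hohmann ellipse has a_t = (r₁ + r₂)/2 = 36520 km.
Circular speed at r₁: v₁ = √(μ/r₁) = √(3.98709×10^5/8140) = 6.998678 km/s.
Transfer-orbit speed at r₁ (vis-viva): v_p = √[μ(2/r₁ − 1/a_t)] = 9.329814 km/s.
First burn Δv₁ = |v_p − v₁| = 2.33114 km/s.
At r₂, v₂ = √(μ/r₂) = 2.47860 km/s.
Transfer-orbit speed at r₂: v_a = √[μ(2/r₂ − 1/a_t)] = 1.17018 km/s.
Second burn Δv₂ = |v₂ − v_a| = 1.30842 km/s.
Δv = Δv₁ + Δv₂ = 2.33114 + 1.30842 = 3.640 km/s.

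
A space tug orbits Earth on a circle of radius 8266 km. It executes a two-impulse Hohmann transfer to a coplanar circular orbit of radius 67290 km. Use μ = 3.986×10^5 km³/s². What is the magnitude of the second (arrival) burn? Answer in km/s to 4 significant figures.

Δv₂ = 1.295 km/s

Transfer-ellipse semi-major axis a_t = (r₁ + r₂)/2 = (8266 + 67290)/2 = 37778 km.
Circular speed at r = 67290 km: v_c = √(μ/r) = 2.4338 km/s.
Vis-viva on the transfer ellipse at r = 67290 km gives v_t = √[μ(2/r − 1/a_t)] = 1.1385 km/s.
Δv₂ = |v_t − v_c| = |1.1385 − 2.4338| = 1.295 km/s.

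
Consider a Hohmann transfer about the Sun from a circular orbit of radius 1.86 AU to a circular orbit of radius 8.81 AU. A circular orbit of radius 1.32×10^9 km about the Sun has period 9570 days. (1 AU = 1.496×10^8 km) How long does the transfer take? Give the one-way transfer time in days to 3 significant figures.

From Kepler's third law T² = 4π²r³/μ at r = 1.32×10^9 km, T = 9570 days = 9570 × 86400 s = 8.26848×10^8 s: μ = 4π²r³/T² = 1.32810×10^11 km³/s².
In km: r₁ = 1.86 × 1.496×10^8 = 2.78256×10^8 km; r₂ = 8.81 × 1.496×10^8 = 1.317976×10^9 km.
Semi-major axis of the transfer orbit: a_t = (2.78256×10^8 + 1.317976×10^9)/2 = 7.98116×10^8 km.
By Kepler's third law the transfer-orbit period is T = 2π√(a_t³/μ), so t = T/2 = 1.944×10^8 s.
Converting: 1.944×10^8 s ÷ 86400 s/day = 2250 days.

t = 2250 days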